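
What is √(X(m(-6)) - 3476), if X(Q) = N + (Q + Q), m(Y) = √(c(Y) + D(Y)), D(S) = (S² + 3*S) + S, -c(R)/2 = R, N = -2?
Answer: √(-3478 + 4*√6) ≈ 58.891*I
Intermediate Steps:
c(R) = -2*R
D(S) = S² + 4*S
m(Y) = √(-2*Y + Y*(4 + Y))
X(Q) = -2 + 2*Q (X(Q) = -2 + (Q + Q) = -2 + 2*Q)
√(X(m(-6)) - 3476) = √((-2 + 2*√(-6*(2 - 6))) - 3476) = √((-2 + 2*√(-6*(-4))) - 3476) = √((-2 + 2*√24) - 3476) = √((-2 + 2*(2*√6)) - 3476) = √((-2 + 4*√6) - 3476) = √(-3478 + 4*√6)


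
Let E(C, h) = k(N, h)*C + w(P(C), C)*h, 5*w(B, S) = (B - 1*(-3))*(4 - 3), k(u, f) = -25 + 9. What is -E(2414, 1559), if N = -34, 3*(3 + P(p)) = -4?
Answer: 585596/15 ≈ 39040.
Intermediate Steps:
P(p) = -13/3 (P(p) = -3 + (⅓)*(-4) = -3 - 4/3 = -13/3)
k(u, f) = -16
w(B, S) = ⅗ + B/5 (w(B, S) = ((B - 1*(-3))*(4 - 3))/5 = ((B + 3)*1)/5 = ((3 + B)*1)/5 = (3 + B)/5 = ⅗ + B/5)
E(C, h) = -16*C - 4*h/15 (E(C, h) = -16*C + (⅗ + (⅕)*(-13/3))*h = -16*C + (⅗ - 13/15)*h = -16*C - 4*h/15)
-E(2414, 1559) = -(-16*2414 - 4/15*1559) = -(-38624 - 6236/15) = -1*(-585596/15) = 585596/15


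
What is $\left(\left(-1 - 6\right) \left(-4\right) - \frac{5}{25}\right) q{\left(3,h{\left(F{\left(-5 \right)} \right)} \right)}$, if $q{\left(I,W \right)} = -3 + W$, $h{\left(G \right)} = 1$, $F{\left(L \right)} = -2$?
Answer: $- \frac{278}{5} \approx -55.6$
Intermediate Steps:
$\left(\left(-1 - 6\right) \left(-4\right) - \frac{5}{25}\right) q{\left(3,h{\left(F{\left(-5 \right)} \right)} \right)} = \left(\left(-1 - 6\right) \left(-4\right) - \frac{5}{25}\right) \left(-3 + 1\right) = \left(\left(-7\right) \left(-4\right) - \frac{1}{5}\right) \left(-2\right) = \left(28 - \frac{1}{5}\right) \left(-2\right) = \frac{139}{5} \left(-2\right) = - \frac{278}{5}$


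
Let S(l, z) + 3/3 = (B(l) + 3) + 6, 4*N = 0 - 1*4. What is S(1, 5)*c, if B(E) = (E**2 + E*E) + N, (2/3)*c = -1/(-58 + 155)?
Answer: -27/194 ≈ -0.13918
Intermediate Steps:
c = -3/194 (c = 3*(-1/(-58 + 155))/2 = 3*(-1/97)/2 = 3*(-1*1/97)/2 = (3/2)*(-1/97) = -3/194 ≈ -0.015464)
N = -1 (N = (0 - 1*4)/4 = (0 - 4)/4 = (1/4)*(-4) = -1)
B(E) = -1 + 2*E**2 (B(E) = (E**2 + E*E) - 1 = (E**2 + E**2) - 1 = 2*E**2 - 1 = -1 + 2*E**2)
S(l, z) = 7 + 2*l**2 (S(l, z) = -1 + (((-1 + 2*l**2) + 3) + 6) = -1 + ((2 + 2*l**2) + 6) = -1 + (8 + 2*l**2) = 7 + 2*l**2)
S(1, 5)*c = (7 + 2*1**2)*(-3/194) = (7 + 2*1)*(-3/194) = (7 + 2)*(-3/194) = 9*(-3/194) = -27/194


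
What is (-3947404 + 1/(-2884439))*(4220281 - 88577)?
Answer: -47043771993917402328/2884439 ≈ -1.6310e+13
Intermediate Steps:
(-3947404 + 1/(-2884439))*(4220281 - 88577) = (-3947404 - 1/2884439)*4131704 = -11386046046357/2884439*4131704 = -47043771993917402328/2884439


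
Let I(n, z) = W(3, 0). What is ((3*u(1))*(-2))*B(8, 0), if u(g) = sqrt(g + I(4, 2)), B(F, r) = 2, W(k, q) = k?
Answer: -24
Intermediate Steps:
I(n, z) = 3
u(g) = sqrt(3 + g) (u(g) = sqrt(g + 3) = sqrt(3 + g))
((3*u(1))*(-2))*B(8, 0) = ((3*sqrt(3 + 1))*(-2))*2 = ((3*sqrt(4))*(-2))*2 = ((3*2)*(-2))*2 = (6*(-2))*2 = -12*2 = -24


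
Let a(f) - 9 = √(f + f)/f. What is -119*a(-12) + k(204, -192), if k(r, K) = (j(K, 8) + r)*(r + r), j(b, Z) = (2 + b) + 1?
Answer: 5049 + 119*I*√6/6 ≈ 5049.0 + 48.582*I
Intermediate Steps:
j(b, Z) = 3 + b
a(f) = 9 + √2/√f (a(f) = 9 + √(f + f)/f = 9 + √(2*f)/f = 9 + (√2*√f)/f = 9 + √2/√f)
k(r, K) = 2*r*(3 + K + r) (k(r, K) = ((3 + K) + r)*(r + r) = (3 + K + r)*(2*r) = 2*r*(3 + K + r))
-119*a(-12) + k(204, -192) = -119*(9 + √2/√(-12)) + 2*204*(3 - 192 + 204) = -119*(9 + √2*(-I*√3/6)) + 2*204*15 = -119*(9 - I*√6/6) + 6120 = (-1071 + 119*I*√6/6) + 6120 = 5049 + 119*I*√6/6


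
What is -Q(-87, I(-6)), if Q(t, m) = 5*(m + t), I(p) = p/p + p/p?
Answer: 425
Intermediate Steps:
I(p) = 2 (I(p) = 1 + 1 = 2)
Q(t, m) = 5*m + 5*t
-Q(-87, I(-6)) = -(5*2 + 5*(-87)) = -(10 - 435) = -1*(-425) = 425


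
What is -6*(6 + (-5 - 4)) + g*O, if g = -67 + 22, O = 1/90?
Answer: 35/2 ≈ 17.500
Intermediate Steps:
O = 1/90 ≈ 0.011111
g = -45
-6*(6 + (-5 - 4)) + g*O = -6*(6 + (-5 - 4)) - 45*1/90 = -6*(6 - 9) - 1/2 = -6*(-3) - 1/2 = 18 - 1/2 = 35/2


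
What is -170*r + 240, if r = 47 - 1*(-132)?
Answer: -30190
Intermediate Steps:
r = 179 (r = 47 + 132 = 179)
-170*r + 240 = -170*179 + 240 = -30430 + 240 = -30190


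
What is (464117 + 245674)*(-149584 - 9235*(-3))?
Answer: -86508617289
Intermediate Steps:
(464117 + 245674)*(-149584 - 9235*(-3)) = 709791*(-149584 + 27705) = 709791*(-121879) = -86508617289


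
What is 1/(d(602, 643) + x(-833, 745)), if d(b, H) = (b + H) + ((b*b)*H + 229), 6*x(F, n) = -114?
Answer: 1/233027227 ≈ 4.2913e-9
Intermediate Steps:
x(F, n) = -19 (x(F, n) = (⅙)*(-114) = -19)
d(b, H) = 229 + H + b + H*b² (d(b, H) = (H + b) + (b²*H + 229) = (H + b) + (H*b² + 229) = (H + b) + (229 + H*b²) = 229 + H + b + H*b²)
1/(d(602, 643) + x(-833, 745)) = 1/((229 + 643 + 602 + 643*602²) - 19) = 1/((229 + 643 + 602 + 643*362404) - 19) = 1/((229 + 643 + 602 + 233025772) - 19) = 1/(233027246 - 19) = 1/233027227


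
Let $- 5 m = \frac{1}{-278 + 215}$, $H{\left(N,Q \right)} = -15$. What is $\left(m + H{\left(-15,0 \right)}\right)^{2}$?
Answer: $\frac{22316176}{99225} \approx 224.9$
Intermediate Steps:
$m = \frac{1}{315}$ ($m = - \frac{1}{5 \left(-278 + 215\right)} = - \frac{1}{5 \left(-63\right)} = \left(- \frac{1}{5}\right) \left(- \frac{1}{63}\right) = \frac{1}{315} \approx 0.0031746$)
$\left(m + H{\left(-15,0 \right)}\right)^{2} = \left(\frac{1}{315} - 15\right)^{2} = \left(- \frac{4724}{315}\right)^{2} = \frac{22316176}{99225}$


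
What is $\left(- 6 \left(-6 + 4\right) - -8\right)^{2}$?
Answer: $400$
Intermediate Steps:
$\left(- 6 \left(-6 + 4\right) - -8\right)^{2} = \left(\left(-6\right) \left(-2\right) + \left(-46 + 54\right)\right)^{2} = \left(12 + 8\right)^{2} = 20^{2} = 400$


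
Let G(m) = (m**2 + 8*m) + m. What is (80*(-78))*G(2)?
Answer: -137280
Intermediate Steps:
G(m) = m**2 + 9*m
(80*(-78))*G(2) = (80*(-78))*(2*(9 + 2)) = -12480*11 = -6240*22 = -137280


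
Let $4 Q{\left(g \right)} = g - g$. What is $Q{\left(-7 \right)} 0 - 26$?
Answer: $-26$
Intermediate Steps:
$Q{\left(g \right)} = 0$ ($Q{\left(g \right)} = \frac{g - g}{4} = \frac{1}{4} \cdot 0 = 0$)
$Q{\left(-7 \right)} 0 - 26 = 0 \cdot 0 - 26 = 0 - 26 = -26$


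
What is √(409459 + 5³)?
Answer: 4*√25599 ≈ 639.99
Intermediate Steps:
√(409459 + 5³) = √(409459 + 125) = √409584 = 4*√25599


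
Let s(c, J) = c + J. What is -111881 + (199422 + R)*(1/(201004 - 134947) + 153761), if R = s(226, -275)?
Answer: 2025022252109777/66057 ≈ 3.0656e+10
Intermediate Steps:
s(c, J) = J + c
R = -49 (R = -275 + 226 = -49)
-111881 + (199422 + R)*(1/(201004 - 134947) + 153761) = -111881 + (199422 - 49)*(1/(201004 - 134947) + 153761) = -111881 + 199373*(1/66057 + 153761) = -111881 + 199373*(10156990378/66057) = -111881 + 2025029642632994/66057 = 2025022252109777/66057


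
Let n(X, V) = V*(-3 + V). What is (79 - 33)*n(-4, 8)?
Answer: 1840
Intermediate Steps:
(79 - 33)*n(-4, 8) = (79 - 33)*(8*(-3 + 8)) = 46*(8*5) = 46*40 = 1840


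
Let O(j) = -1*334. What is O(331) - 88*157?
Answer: -14150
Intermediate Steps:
O(j) = -334
O(331) - 88*157 = -334 - 88*157 = -334 - 1*13816 = -334 - 13816 = -14150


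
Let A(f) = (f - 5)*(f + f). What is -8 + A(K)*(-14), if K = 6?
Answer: -176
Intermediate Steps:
A(f) = 2*f*(-5 + f) (A(f) = (-5 + f)*(2*f) = 2*f*(-5 + f))
-8 + A(K)*(-14) = -8 + (2*6*(-5 + 6))*(-14) = -8 + (2*6*1)*(-14) = -8 + 12*(-14) = -8 - 168 = -176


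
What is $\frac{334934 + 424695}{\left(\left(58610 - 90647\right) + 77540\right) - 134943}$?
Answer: $- \frac{58433}{6880} \approx -8.4932$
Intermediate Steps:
$\frac{334934 + 424695}{\left(\left(58610 - 90647\right) + 77540\right) - 134943} = \frac{759629}{\left(\left(58610 - 90647\right) + 77540\right) - 134943} = \frac{759629}{\left(-32037 + 77540\right) - 134943} = \frac{759629}{45503 - 134943} = \frac{759629}{-89440} = 759629 \left(- \frac{1}{89440}\right) = - \frac{58433}{6880}$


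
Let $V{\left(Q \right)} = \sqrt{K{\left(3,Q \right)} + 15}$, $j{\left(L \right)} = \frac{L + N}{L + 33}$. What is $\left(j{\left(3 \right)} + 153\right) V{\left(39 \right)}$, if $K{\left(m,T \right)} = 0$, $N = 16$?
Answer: $\frac{5527 \sqrt{15}}{36} \approx 594.61$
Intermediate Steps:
$j{\left(L \right)} = \frac{16 + L}{33 + L}$ ($j{\left(L \right)} = \frac{L + 16}{L + 33} = \frac{16 + L}{33 + L}$)
$V{\left(Q \right)} = \sqrt{15}$ ($V{\left(Q \right)} = \sqrt{0 + 15} = \sqrt{15}$)
$\left(j{\left(3 \right)} + 153\right) V{\left(39 \right)} = \left(\frac{16 + 3}{33 + 3} + 153\right) \sqrt{15} = \left(\frac{1}{36} \cdot 19 + 153\right) \sqrt{15} = \left(\frac{19}{36} + 153\right) \sqrt{15} = \frac{5527 \sqrt{15}}{36}$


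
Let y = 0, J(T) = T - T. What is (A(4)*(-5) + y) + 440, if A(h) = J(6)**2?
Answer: 440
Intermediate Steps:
J(T) = 0
A(h) = 0 (A(h) = 0**2 = 0)
(A(4)*(-5) + y) + 440 = (0*(-5) + 0) + 440 = (0 + 0) + 440 = 0 + 440 = 440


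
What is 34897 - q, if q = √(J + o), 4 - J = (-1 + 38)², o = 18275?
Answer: 34897 - √16910 ≈ 34767.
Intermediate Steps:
J = -1365 (J = 4 - (-1 + 38)² = 4 - 1*37² = 4 - 1*1369 = 4 - 1369 = -1365)
q = √16910 (q = √(-1365 + 18275) = √16910 ≈ 130.04)
34897 - q = 34897 - √16910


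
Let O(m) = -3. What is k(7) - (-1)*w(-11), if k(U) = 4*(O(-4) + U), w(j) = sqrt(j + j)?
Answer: 16 + I*sqrt(22) ≈ 16.0 + 4.6904*I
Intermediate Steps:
w(j) = sqrt(2)*sqrt(j) (w(j) = sqrt(2*j) = sqrt(2)*sqrt(j))
k(U) = -12 + 4*U (k(U) = 4*(-3 + U) = -12 + 4*U)
k(7) - (-1)*w(-11) = (-12 + 4*7) - (-1)*sqrt(2)*sqrt(-11) = (-12 + 28) - (-1)*sqrt(2)*(I*sqrt(11)) = 16 - (-1)*I*sqrt(22) = 16 + I*sqrt(22)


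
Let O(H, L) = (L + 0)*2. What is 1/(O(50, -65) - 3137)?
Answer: -1/3267 ≈ -0.00030609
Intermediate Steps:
O(H, L) = 2*L (O(H, L) = L*2 = 2*L)
1/(O(50, -65) - 3137) = 1/(2*(-65) - 3137) = 1/(-130 - 3137) = 1/(-3267) = -1/3267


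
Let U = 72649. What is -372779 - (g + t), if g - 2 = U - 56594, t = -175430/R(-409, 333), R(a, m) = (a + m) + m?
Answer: -99755422/257 ≈ -3.8815e+5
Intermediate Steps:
R(a, m) = a + 2*m
t = -175430/257 (t = -175430/(-409 + 2*333) = -175430/(-409 + 666) = -175430/257 ≈ -682.61)
g = 16057 (g = 2 + (72649 - 56594) = 2 + 16055 = 16057)
-372779 - (g + t) = -372779 - (16057 - 175430/257) = -372779 - 1*3951219/257 = -372779 - 3951219/257 = -99755422/257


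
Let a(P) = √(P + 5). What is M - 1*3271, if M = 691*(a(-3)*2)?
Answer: -3271 + 1382*√2 ≈ -1316.6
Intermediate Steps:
a(P) = √(5 + P)
M = 1382*√2 (M = 691*(√(5 - 3)*2) = 691*(√2*2) = 691*(2*√2) = 1382*√2 ≈ 1954.4)
M - 1*3271 = 1382*√2 - 1*3271 = 1382*√2 - 3271 = -3271 + 1382*√2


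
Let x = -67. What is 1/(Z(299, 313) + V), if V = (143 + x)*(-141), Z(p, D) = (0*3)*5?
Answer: -1/10716 ≈ -9.3318e-5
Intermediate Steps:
Z(p, D) = 0 (Z(p, D) = 0*5 = 0)
V = -10716 (V = (143 - 67)*(-141) = 76*(-141) = -10716)
1/(Z(299, 313) + V) = 1/(0 - 10716) = 1/(-10716) = -1/10716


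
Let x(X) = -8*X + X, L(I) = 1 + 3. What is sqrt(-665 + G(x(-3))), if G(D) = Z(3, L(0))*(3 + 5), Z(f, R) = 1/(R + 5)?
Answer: I*sqrt(5977)/3 ≈ 25.77*I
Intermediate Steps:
L(I) = 4
x(X) = -7*X
Z(f, R) = 1/(5 + R)
G(D) = 8/9 (G(D) = (3 + 5)/(5 + 4) = 8/9)
sqrt(-665 + G(x(-3))) = sqrt(-665 + 8/9) = sqrt(-5977/9) = I*sqrt(5977)/3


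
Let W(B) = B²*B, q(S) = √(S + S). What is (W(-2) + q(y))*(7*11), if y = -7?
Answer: -616 + 77*I*√14 ≈ -616.0 + 288.11*I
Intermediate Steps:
q(S) = √2*√S (q(S) = √(2*S) = √2*√S)
W(B) = B³
(W(-2) + q(y))*(7*11) = ((-2)³ + √2*√(-7))*(7*11) = (-8 + √2*(I*√7))*77 = (-8 + I*√14)*77 = -616 + 77*I*√14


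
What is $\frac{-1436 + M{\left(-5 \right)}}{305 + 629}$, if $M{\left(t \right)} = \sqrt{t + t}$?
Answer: $- \frac{718}{467} + \frac{i \sqrt{10}}{934} \approx -1.5375 + 0.0033857 i$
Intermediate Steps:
$M{\left(t \right)} = \sqrt{2} \sqrt{t}$ ($M{\left(t \right)} = \sqrt{2 t} = \sqrt{2} \sqrt{t}$)
$\frac{-1436 + M{\left(-5 \right)}}{305 + 629} = \frac{-1436 + \sqrt{2} \sqrt{-5}}{305 + 629} = \frac{-1436 + \sqrt{2} i \sqrt{5}}{934} = \frac{-1436 + i \sqrt{10}}{934} = - \frac{718}{467} + \frac{i \sqrt{10}}{934}$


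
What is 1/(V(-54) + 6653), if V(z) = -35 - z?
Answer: 1/6672 ≈ 0.00014988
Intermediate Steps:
1/(V(-54) + 6653) = 1/((-35 - 1*(-54)) + 6653) = 1/((-35 + 54) + 6653) = 1/(19 + 6653) = 1/6672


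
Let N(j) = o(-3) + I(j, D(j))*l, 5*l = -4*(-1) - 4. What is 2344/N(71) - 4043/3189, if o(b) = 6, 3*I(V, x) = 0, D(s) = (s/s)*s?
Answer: 413931/1063 ≈ 389.40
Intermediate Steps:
D(s) = s (D(s) = 1*s = s)
I(V, x) = 0 (I(V, x) = (⅓)*0 = 0)
l = 0 (l = (-4*(-1) - 4)/5 = (4 - 4)/5 = (⅕)*0 = 0)
N(j) = 6 (N(j) = 6 + 0*0 = 6 + 0 = 6)
2344/N(71) - 4043/3189 = 2344/6 - 4043/3189 = 2344*(⅙) - 4043*1/3189 = 1172/3 - 4043/3189 = 413931/1063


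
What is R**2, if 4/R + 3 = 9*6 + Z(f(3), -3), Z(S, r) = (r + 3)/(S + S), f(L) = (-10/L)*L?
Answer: 16/2601 ≈ 0.0061515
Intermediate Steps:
f(L) = -10 (f(L) = (-10/L)*L = -10)
Z(S, r) = (3 + r)/(2*S) (Z(S, r) = (3 + r)/((2*S)) = (3 + r)*(1/(2*S)) = (3 + r)/(2*S))
R = 4/51 (R = 4/(-3 + (9*6 + (1/2)*(3 - 3)/(-10))) = 4/(-3 + (54 + (1/2)*(-1/10)*0)) = 4/(-3 + (54 + 0)) = 4/(-3 + 54) = 4/51 ≈ 0.078431)
R**2 = (4/51)**2 = 16/2601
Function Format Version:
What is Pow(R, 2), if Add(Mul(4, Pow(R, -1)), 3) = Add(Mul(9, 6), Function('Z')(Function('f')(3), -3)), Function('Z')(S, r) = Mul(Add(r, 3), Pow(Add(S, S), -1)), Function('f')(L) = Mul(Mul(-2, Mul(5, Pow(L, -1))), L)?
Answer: Rational(16, 2601) ≈ 0.0061515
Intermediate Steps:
Function('f')(L) = -10 (Function('f')(L) = Mul(Mul(-10, Pow(L, -1)), L) = -10)
Function('Z')(S, r) = Mul(Rational(1, 2), Pow(S, -1), Add(3, r)) (Function('Z')(S, r) = Mul(Add(3, r), Pow(Mul(2, S), -1)) = Mul(Add(3, r), Mul(Rational(1, 2), Pow(S, -1))) = Mul(Rational(1, 2), Pow(S, -1), Add(3, r)))
R = Rational(4, 51) (R = Mul(4, Pow(Add(-3, Add(Mul(9, 6), Mul(Rational(1, 2), Pow(-10, -1), Add(3, -3)))), -1)) = Mul(4, Pow(Add(-3, Add(54, Mul(Rational(1, 2), Rational(-1, 10), 0))), -1)) = Mul(4, Pow(Add(-3, Add(54, 0)), -1)) = Mul(4, Pow(Add(-3, 54), -1)) = Mul(4, Pow(51, -1)) = Mul(4, Rational(1, 51)) = Rational(4, 51) ≈ 0.078431)
Pow(R, 2) = Pow(Rational(4, 51), 2) = Rational(16, 2601)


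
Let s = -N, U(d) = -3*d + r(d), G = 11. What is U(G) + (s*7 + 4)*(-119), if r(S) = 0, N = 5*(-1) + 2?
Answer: -3008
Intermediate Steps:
N = -3 (N = -5 + 2 = -3)
U(d) = -3*d (U(d) = -3*d + 0 = -3*d)
s = 3 (s = -1*(-3) = 3)
U(G) + (s*7 + 4)*(-119) = -3*11 + (3*7 + 4)*(-119) = -33 + (21 + 4)*(-119) = -33 + 25*(-119) = -33 - 2975 = -3008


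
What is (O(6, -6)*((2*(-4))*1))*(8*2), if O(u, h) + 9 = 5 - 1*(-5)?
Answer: -128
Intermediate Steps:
O(u, h) = 1 (O(u, h) = -9 + (5 - 1*(-5)) = -9 + (5 + 5) = -9 + 10 = 1)
(O(6, -6)*((2*(-4))*1))*(8*2) = (1*((2*(-4))*1))*(8*2) = (1*(-8*1))*16 = (1*(-8))*16 = -8*16 = -128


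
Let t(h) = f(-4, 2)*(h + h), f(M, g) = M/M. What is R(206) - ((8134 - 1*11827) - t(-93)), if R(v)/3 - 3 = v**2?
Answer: 130824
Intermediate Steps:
f(M, g) = 1
t(h) = 2*h (t(h) = 1*(h + h) = 1*(2*h) = 2*h)
R(v) = 9 + 3*v**2
R(206) - ((8134 - 1*11827) - t(-93)) = (9 + 3*206**2) - ((8134 - 1*11827) - 2*(-93)) = (9 + 3*42436) - ((8134 - 11827) - 1*(-186)) = (9 + 127308) - (-3693 + 186) = 127317 - 1*(-3507) = 127317 + 3507 = 130824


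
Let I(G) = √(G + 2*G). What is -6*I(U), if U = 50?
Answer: -30*√6 ≈ -73.485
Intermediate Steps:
I(G) = √3*√G (I(G) = √(3*G) = √3*√G)
-6*I(U) = -6*√3*√50 = -6*√3*5*√2 = -30*√6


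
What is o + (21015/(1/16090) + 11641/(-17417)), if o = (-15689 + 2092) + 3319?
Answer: 5889054699383/17417 ≈ 3.3812e+8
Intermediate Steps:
o = -10278 (o = -13597 + 3319 = -10278)
o + (21015/(1/16090) + 11641/(-17417)) = -10278 + (21015/(1/16090) + 11641/(-17417)) = -10278 + (21015/(1/16090) + 11641*(-1/17417)) = -10278 + (21015*16090 - 11641/17417) = -10278 + (338131350 - 11641/17417) = -10278 + 5889233711309/17417 = 5889054699383/17417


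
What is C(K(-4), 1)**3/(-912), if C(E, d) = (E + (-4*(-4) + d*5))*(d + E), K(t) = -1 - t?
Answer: -18432/19 ≈ -970.11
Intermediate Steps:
C(E, d) = (E + d)*(16 + E + 5*d) (C(E, d) = (E + (16 + 5*d))*(E + d) = (16 + E + 5*d)*(E + d) = (E + d)*(16 + E + 5*d))
C(K(-4), 1)**3/(-912) = ((-1 - 1*(-4))**2 + 5*1**2 + 16*(-1 - 1*(-4)) + 16*1 + 6*(-1 - 1*(-4))*1)**3/(-912) = ((-1 + 4)**2 + 5*1 + 16*(-1 + 4) + 16 + 6*(-1 + 4)*1)**3*(-1/912) = (3**2 + 5 + 16*3 + 16 + 6*3*1)**3*(-1/912) = (9 + 5 + 48 + 16 + 18)**3*(-1/912) = 96**3*(-1/912) = 884736*(-1/912) = -18432/19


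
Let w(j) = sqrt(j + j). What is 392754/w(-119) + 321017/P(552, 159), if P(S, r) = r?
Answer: 321017/159 - 196377*I*sqrt(238)/119 ≈ 2019.0 - 25458.0*I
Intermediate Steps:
w(j) = sqrt(2)*sqrt(j) (w(j) = sqrt(2*j) = sqrt(2)*sqrt(j))
392754/w(-119) + 321017/P(552, 159) = 392754/((sqrt(2)*sqrt(-119))) + 321017/159 = 392754/((sqrt(2)*(I*sqrt(119)))) + 321017*(1/159) = 392754/((I*sqrt(238))) + 321017/159 = 392754*(-I*sqrt(238)/238) + 321017/159 = -196377*I*sqrt(238)/119 + 321017/159 = 321017/159 - 196377*I*sqrt(238)/119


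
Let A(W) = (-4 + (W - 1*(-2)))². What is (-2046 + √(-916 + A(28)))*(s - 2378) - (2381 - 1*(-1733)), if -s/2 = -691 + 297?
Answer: 3249026 - 6360*I*√15 ≈ 3.249e+6 - 24632.0*I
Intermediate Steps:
s = 788 (s = -2*(-691 + 297) = -2*(-394) = 788)
A(W) = (-2 + W)² (A(W) = (-4 + (W + 2))² = (-4 + (2 + W))² = (-2 + W)²)
(-2046 + √(-916 + A(28)))*(s - 2378) - (2381 - 1*(-1733)) = (-2046 + √(-916 + (-2 + 28)²))*(788 - 2378) - (2381 - 1*(-1733)) = (-2046 + √(-916 + 26²))*(-1590) - (2381 + 1733) = (-2046 + √(-916 + 676))*(-1590) - 1*4114 = (-2046 + √(-240))*(-1590) - 4114 = (-2046 + 4*I*√15)*(-1590) - 4114 = (3253140 - 6360*I*√15) - 4114 = 3249026 - 6360*I*√15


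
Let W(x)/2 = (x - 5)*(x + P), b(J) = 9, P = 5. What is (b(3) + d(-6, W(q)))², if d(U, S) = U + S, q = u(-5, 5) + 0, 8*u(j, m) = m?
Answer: 2187441/1024 ≈ 2136.2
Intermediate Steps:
u(j, m) = m/8
q = 5/8 (q = (⅛)*5 + 0 = 5/8 + 0 = 5/8 ≈ 0.62500)
W(x) = 2*(-5 + x)*(5 + x) (W(x) = 2*((x - 5)*(x + 5)) = 2*((-5 + x)*(5 + x)) = 2*(-5 + x)*(5 + x))
d(U, S) = S + U
(b(3) + d(-6, W(q)))² = (9 + ((-50 + 2*(5/8)²) - 6))² = (9 + ((-50 + 2*(25/64)) - 6))² = (9 + ((-50 + 25/32) - 6))² = (9 + (-1575/32 - 6))² = (9 - 1767/32)² = (-1479/32)² = 2187441/1024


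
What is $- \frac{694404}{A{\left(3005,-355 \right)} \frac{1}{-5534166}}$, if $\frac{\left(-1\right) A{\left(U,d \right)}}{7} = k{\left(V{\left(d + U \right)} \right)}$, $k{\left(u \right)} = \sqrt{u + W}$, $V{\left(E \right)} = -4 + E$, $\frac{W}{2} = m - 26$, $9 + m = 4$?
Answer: $- \frac{960736751766 \sqrt{646}}{2261} \approx -1.08 \cdot 10^{10}$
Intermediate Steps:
$m = -5$ ($m = -9 + 4 = -5$)
$W = -62$ ($W = 2 \left(-5 - 26\right) = 2 \left(-31\right) = -62$)
$k{\left(u \right)} = \sqrt{-62 + u}$ ($k{\left(u \right)} = \sqrt{u - 62} = \sqrt{-62 + u}$)
$A{\left(U,d \right)} = - 7 \sqrt{-66 + U + d}$ ($A{\left(U,d \right)} = - 7 \sqrt{-62 - \left(4 - U - d\right)} = - 7 \sqrt{-62 + \left(-4 + U + d\right)} = - 7 \sqrt{-66 + U + d}$)
$- \frac{694404}{A{\left(3005,-355 \right)} \frac{1}{-5534166}} = - \frac{694404}{- 7 \sqrt{-66 + 3005 - 355} \frac{1}{-5534166}} = - \frac{694404}{- 7 \sqrt{2584} \left(- \frac{1}{5534166}\right)} = - \frac{694404}{- 7 \cdot 2 \sqrt{646} \left(- \frac{1}{5534166}\right)} = - \frac{694404}{- 14 \sqrt{646} \left(- \frac{1}{5534166}\right)} = - \frac{694404}{\frac{7}{2767083} \sqrt{646}} = - 694404 \frac{2767083 \sqrt{646}}{4522} = - \frac{960736751766 \sqrt{646}}{2261}$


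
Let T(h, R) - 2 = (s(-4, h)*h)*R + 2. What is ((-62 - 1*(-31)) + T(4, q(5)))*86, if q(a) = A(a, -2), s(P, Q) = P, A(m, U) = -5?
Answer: 4558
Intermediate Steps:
q(a) = -5
T(h, R) = 4 - 4*R*h (T(h, R) = 2 + ((-4*h)*R + 2) = 2 + (-4*R*h + 2) = 2 + (2 - 4*R*h) = 4 - 4*R*h)
((-62 - 1*(-31)) + T(4, q(5)))*86 = ((-62 - 1*(-31)) + (4 - 4*(-5)*4))*86 = ((-62 + 31) + (4 + 80))*86 = (-31 + 84)*86 = 53*86 = 4558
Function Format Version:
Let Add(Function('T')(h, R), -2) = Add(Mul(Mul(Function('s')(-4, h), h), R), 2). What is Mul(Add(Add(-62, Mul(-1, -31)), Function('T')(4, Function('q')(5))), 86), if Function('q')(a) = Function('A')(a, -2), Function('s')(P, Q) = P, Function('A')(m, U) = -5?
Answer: 4558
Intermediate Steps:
Function('q')(a) = -5
Function('T')(h, R) = Add(4, Mul(-4, R, h)) (Function('T')(h, R) = Add(2, Add(Mul(Mul(-4, h), R), 2)) = Add(2, Add(Mul(-4, R, h), 2)) = Add(2, Add(2, Mul(-4, R, h))) = Add(4, Mul(-4, R, h)))
Mul(Add(Add(-62, Mul(-1, -31)), Function('T')(4, Function('q')(5))), 86) = Mul(Add(Add(-62, Mul(-1, -31)), Add(4, Mul(-4, -5, 4))), 86) = Mul(Add(Add(-62, 31), Add(4, 80)), 86) = Mul(Add(-31, 84), 86) = Mul(53, 86) = 4558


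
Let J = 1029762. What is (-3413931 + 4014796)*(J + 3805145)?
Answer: 2905126394555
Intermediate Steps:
(-3413931 + 4014796)*(J + 3805145) = (-3413931 + 4014796)*(1029762 + 3805145) = 600865*4834907 = 2905126394555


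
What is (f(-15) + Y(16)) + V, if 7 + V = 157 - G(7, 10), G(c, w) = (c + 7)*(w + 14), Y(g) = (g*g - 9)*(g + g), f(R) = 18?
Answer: 7736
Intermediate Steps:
Y(g) = 2*g*(-9 + g²) (Y(g) = (g² - 9)*(2*g) = (-9 + g²)*(2*g) = 2*g*(-9 + g²))
G(c, w) = (7 + c)*(14 + w)
V = -186 (V = -7 + (157 - (98 + 7*10 + 14*7 + 7*10)) = -7 + (157 - (98 + 70 + 98 + 70)) = -7 + (157 - 1*336) = -7 + (157 - 336) = -7 - 179 = -186)
(f(-15) + Y(16)) + V = (18 + 2*16*(-9 + 16²)) - 186 = (18 + 2*16*(-9 + 256)) - 186 = (18 + 2*16*247) - 186 = (18 + 7904) - 186 = 7922 - 186 = 7736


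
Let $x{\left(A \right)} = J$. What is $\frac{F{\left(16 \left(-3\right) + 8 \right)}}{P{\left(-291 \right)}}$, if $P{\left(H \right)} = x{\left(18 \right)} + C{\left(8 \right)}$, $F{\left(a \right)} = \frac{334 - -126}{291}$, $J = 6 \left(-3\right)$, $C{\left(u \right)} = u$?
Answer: $- \frac{46}{291} \approx -0.15808$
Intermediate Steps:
$J = -18$
$x{\left(A \right)} = -18$
$F{\left(a \right)} = \frac{460}{291}$ ($F{\left(a \right)} = \left(334 + 126\right) \frac{1}{291} = 460 \cdot \frac{1}{291} = \frac{460}{291}$)
$P{\left(H \right)} = -10$ ($P{\left(H \right)} = -18 + 8 = -10$)
$\frac{F{\left(16 \left(-3\right) + 8 \right)}}{P{\left(-291 \right)}} = \frac{460}{291 \left(-10\right)} = \frac{460}{291} \left(- \frac{1}{10}\right) = - \frac{46}{291}$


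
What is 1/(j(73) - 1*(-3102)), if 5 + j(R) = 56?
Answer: 1/3153 ≈ 0.00031716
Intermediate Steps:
j(R) = 51 (j(R) = -5 + 56 = 51)
1/(j(73) - 1*(-3102)) = 1/(51 - 1*(-3102)) = 1/(51 + 3102) = 1/3153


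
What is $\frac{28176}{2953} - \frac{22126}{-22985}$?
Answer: $\frac{712963438}{67874705} \approx 10.504$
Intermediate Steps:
$\frac{28176}{2953} - \frac{22126}{-22985} = 28176 \cdot \frac{1}{2953} - - \frac{22126}{22985} = \frac{28176}{2953} + \frac{22126}{22985} = \frac{712963438}{67874705}$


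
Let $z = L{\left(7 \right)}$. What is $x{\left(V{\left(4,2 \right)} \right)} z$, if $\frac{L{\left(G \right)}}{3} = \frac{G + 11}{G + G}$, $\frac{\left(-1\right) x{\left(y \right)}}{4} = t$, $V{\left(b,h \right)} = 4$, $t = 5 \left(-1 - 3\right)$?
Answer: $\frac{2160}{7} \approx 308.57$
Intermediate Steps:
$t = -20$ ($t = 5 \left(-4\right) = -20$)
$x{\left(y \right)} = 80$ ($x{\left(y \right)} = \left(-4\right) \left(-20\right) = 80$)
$L{\left(G \right)} = \frac{3 \left(11 + G\right)}{2 G}$ ($L{\left(G \right)} = 3 \frac{G + 11}{G + G} = 3 \frac{11 + G}{2 G} = \frac{3 \left(11 + G\right)}{2 G}$)
$z = \frac{27}{7}$ ($z = \frac{3 \left(11 + 7\right)}{2 \cdot 7} = \frac{3}{2} \cdot \frac{1}{7} \cdot 18 = \frac{27}{7} \approx 3.8571$)
$x{\left(V{\left(4,2 \right)} \right)} z = 80 \cdot \frac{27}{7} = \frac{2160}{7}$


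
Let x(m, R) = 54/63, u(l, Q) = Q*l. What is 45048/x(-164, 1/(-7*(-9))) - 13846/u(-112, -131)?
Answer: 55077699/1048 ≈ 52555.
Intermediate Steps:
x(m, R) = 6/7 (x(m, R) = 54*(1/63) = 6/7)
45048/x(-164, 1/(-7*(-9))) - 13846/u(-112, -131) = 45048/(6/7) - 13846/((-131*(-112))) = 45048*(7/6) - 13846/14672 = 52556 - 13846*1/14672 = 52556 - 989/1048 = 55077699/1048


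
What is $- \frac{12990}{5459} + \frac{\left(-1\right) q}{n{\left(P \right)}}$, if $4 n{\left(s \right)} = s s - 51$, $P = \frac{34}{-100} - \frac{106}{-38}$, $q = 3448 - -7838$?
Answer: $\frac{221885531842710}{221704025089} \approx 1000.8$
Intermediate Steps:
$q = 11286$ ($q = 3448 + 7838 = 11286$)
$P = \frac{2327}{950}$ ($P = 34 \left(- \frac{1}{100}\right) - - \frac{53}{19} = - \frac{17}{50} + \frac{53}{19} = \frac{2327}{950} \approx 2.4495$)
$n{\left(s \right)} = - \frac{51}{4} + \frac{s^{2}}{4}$ ($n{\left(s \right)} = \frac{s s - 51}{4} = \frac{s^{2} - 51}{4} = \frac{-51 + s^{2}}{4} = - \frac{51}{4} + \frac{s^{2}}{4}$)
$- \frac{12990}{5459} + \frac{\left(-1\right) q}{n{\left(P \right)}} = - \frac{12990}{5459} + \frac{\left(-1\right) 11286}{- \frac{51}{4} + \frac{\left(\frac{2327}{950}\right)^{2}}{4}} = \left(-12990\right) \frac{1}{5459} - \frac{11286}{- \frac{51}{4} + \frac{1}{4} \cdot \frac{5414929}{902500}} = - \frac{12990}{5459} - \frac{11286}{- \frac{51}{4} + \frac{5414929}{3610000}} = - \frac{12990}{5459} - \frac{11286}{- \frac{40612571}{3610000}} = - \frac{12990}{5459} - - \frac{40742460000}{40612571} = - \frac{12990}{5459} + \frac{40742460000}{40612571} = \frac{221885531842710}{221704025089}$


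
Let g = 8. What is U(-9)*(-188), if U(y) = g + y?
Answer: 188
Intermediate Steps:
U(y) = 8 + y
U(-9)*(-188) = (8 - 9)*(-188) = -1*(-188) = 188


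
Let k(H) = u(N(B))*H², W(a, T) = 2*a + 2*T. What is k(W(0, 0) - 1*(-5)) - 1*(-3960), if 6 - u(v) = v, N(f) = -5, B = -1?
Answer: 4235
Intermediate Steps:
u(v) = 6 - v
W(a, T) = 2*T + 2*a
k(H) = 11*H² (k(H) = (6 - 1*(-5))*H² = (6 + 5)*H² = 11*H²)
k(W(0, 0) - 1*(-5)) - 1*(-3960) = 11*((2*0 + 2*0) - 1*(-5))² - 1*(-3960) = 11*((0 + 0) + 5)² + 3960 = 11*(0 + 5)² + 3960 = 11*5² + 3960 = 11*25 + 3960 = 275 + 3960 = 4235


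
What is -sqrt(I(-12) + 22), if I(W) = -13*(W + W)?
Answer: -sqrt(334) ≈ -18.276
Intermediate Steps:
I(W) = -26*W
-sqrt(I(-12) + 22) = -sqrt(-26*(-12) + 22) = -sqrt(312 + 22) = -sqrt(334)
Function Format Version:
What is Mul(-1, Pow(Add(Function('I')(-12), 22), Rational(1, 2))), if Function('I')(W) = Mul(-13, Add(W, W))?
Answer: Mul(-1, Pow(334, Rational(1, 2))) ≈ -18.276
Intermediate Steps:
Function('I')(W) = Mul(-26, W) (Function('I')(W) = Mul(-13, Mul(2, W)) = Mul(-26, W))
Mul(-1, Pow(Add(Function('I')(-12), 22), Rational(1, 2))) = Mul(-1, Pow(Add(Mul(-26, -12), 22), Rational(1, 2))) = Mul(-1, Pow(Add(312, 22), Rational(1, 2))) = Mul(-1, Pow(334, Rational(1, 2)))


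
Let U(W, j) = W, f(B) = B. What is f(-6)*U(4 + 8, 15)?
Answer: -72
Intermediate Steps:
f(-6)*U(4 + 8, 15) = -6*(4 + 8) = -6*12 = -72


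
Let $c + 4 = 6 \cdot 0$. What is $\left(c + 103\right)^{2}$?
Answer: $9801$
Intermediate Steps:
$c = -4$ ($c = -4 + 6 \cdot 0 = -4 + 0 = -4$)
$\left(c + 103\right)^{2} = \left(-4 + 103\right)^{2} = 99^{2} = 9801$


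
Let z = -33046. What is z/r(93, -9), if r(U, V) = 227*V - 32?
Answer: 33046/2075 ≈ 15.926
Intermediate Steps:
r(U, V) = -32 + 227*V
z/r(93, -9) = -33046/(-32 + 227*(-9)) = -33046/(-32 - 2043) = -33046/(-2075) = -33046*(-1/2075) = 33046/2075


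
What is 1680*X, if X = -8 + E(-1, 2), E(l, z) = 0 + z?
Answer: -10080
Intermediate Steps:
E(l, z) = z
X = -6 (X = -8 + 2 = -6)
1680*X = 1680*(-6) = -10080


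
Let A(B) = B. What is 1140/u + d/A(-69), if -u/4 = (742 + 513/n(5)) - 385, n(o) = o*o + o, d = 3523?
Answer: -4458731/86043 ≈ -51.820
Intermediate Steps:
n(o) = o + o² (n(o) = o² + o = o + o²)
u = -7482/5 (u = -4*((742 + 513/((5*(1 + 5)))) - 385) = -4*((742 + 513/((5*6))) - 385) = -4*((742 + 513/30) - 385) = -4*((742 + 513*(1/30)) - 385) = -4*((742 + 171/10) - 385) = -4*(7591/10 - 385) = -4*3741/10 = -7482/5 ≈ -1496.4)
1140/u + d/A(-69) = 1140/(-7482/5) + 3523/(-69) = 1140*(-5/7482) + 3523*(-1/69) = -950/1247 - 3523/69 = -4458731/86043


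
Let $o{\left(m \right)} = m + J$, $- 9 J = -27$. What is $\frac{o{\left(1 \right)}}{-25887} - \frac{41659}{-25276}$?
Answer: $\frac{1078325429}{654319812} \approx 1.648$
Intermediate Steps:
$J = 3$ ($J = \left(- \frac{1}{9}\right) \left(-27\right) = 3$)
$o{\left(m \right)} = 3 + m$ ($o{\left(m \right)} = m + 3 = 3 + m$)
$\frac{o{\left(1 \right)}}{-25887} - \frac{41659}{-25276} = \frac{3 + 1}{-25887} - \frac{41659}{-25276} = 4 \left(- \frac{1}{25887}\right) - - \frac{41659}{25276} = - \frac{4}{25887} + \frac{41659}{25276} = \frac{1078325429}{654319812}$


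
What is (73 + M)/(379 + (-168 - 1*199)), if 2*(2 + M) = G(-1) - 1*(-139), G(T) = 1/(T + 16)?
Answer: 527/45 ≈ 11.711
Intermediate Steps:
G(T) = 1/(16 + T)
M = 1013/15 (M = -2 + (1/(16 - 1) - 1*(-139))/2 = -2 + (1/15 + 139)/2 = -2 + (1/2)*(2086/15) = -2 + 1043/15 = 1013/15 ≈ 67.533)
(73 + M)/(379 + (-168 - 1*199)) = (73 + 1013/15)/(379 + (-168 - 1*199)) = 2108/(15*(379 + (-168 - 199))) = 2108/(15*(379 - 367)) = (2108/15)/12 = (2108/15)*(1/12) = 527/45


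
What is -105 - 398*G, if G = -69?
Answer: 27357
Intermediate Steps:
-105 - 398*G = -105 - 398*(-69) = -105 + 27462 = 27357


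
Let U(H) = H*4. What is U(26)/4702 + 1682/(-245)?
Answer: -3941642/575995 ≈ -6.8432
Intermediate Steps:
U(H) = 4*H
U(26)/4702 + 1682/(-245) = (4*26)/4702 + 1682/(-245) = 104*(1/4702) + 1682*(-1/245) = 52/2351 - 1682/245 = -3941642/575995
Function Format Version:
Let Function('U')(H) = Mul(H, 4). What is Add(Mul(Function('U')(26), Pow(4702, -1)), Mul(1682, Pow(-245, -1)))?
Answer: Rational(-3941642, 575995) ≈ -6.8432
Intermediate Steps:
Function('U')(H) = Mul(4, H)
Add(Mul(Function('U')(26), Pow(4702, -1)), Mul(1682, Pow(-245, -1))) = Add(Mul(Mul(4, 26), Pow(4702, -1)), Mul(1682, Pow(-245, -1))) = Add(Mul(104, Rational(1, 4702)), Mul(1682, Rational(-1, 245))) = Add(Rational(52, 2351), Rational(-1682, 245)) = Rational(-3941642, 575995)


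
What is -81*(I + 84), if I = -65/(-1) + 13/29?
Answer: -351054/29 ≈ -12105.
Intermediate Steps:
I = 1898/29 (I = -65*(-1) + 13*(1/29) = 65 + 13/29 = 1898/29 ≈ 65.448)
-81*(I + 84) = -81*(1898/29 + 84) = -81*4334/29 = -351054/29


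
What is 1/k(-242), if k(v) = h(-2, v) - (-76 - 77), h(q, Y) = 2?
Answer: 1/155 ≈ 0.0064516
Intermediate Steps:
k(v) = 155 (k(v) = 2 - (-76 - 77) = 2 - 1*(-153) = 2 + 153 = 155)
1/k(-242) = 1/155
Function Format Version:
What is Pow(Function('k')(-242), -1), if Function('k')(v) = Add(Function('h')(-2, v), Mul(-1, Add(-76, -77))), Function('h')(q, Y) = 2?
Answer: Rational(1, 155) ≈ 0.0064516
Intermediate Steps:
Function('k')(v) = 155 (Function('k')(v) = Add(2, Mul(-1, Add(-76, -77))) = Add(2, Mul(-1, -153)) = Add(2, 153) = 155)
Pow(Function('k')(-242), -1) = Pow(155, -1) = Rational(1, 155)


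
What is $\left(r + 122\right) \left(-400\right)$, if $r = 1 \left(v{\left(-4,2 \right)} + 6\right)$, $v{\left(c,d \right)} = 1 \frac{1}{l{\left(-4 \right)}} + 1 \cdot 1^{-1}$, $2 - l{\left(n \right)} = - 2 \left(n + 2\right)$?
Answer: $-51400$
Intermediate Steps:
$l{\left(n \right)} = 6 + 2 n$ ($l{\left(n \right)} = 2 - - 2 \left(n + 2\right) = 2 - - 2 \left(2 + n\right) = 2 - \left(-4 - 2 n\right) = 2 + \left(4 + 2 n\right) = 6 + 2 n$)
$v{\left(c,d \right)} = \frac{1}{2}$ ($v{\left(c,d \right)} = 1 \frac{1}{6 + 2 \left(-4\right)} + 1 \cdot 1^{-1} = 1 \frac{1}{6 - 8} + 1 \cdot 1 = 1 \frac{1}{-2} + 1 = 1 \left(- \frac{1}{2}\right) + 1 = - \frac{1}{2} + 1 = \frac{1}{2}$)
$r = \frac{13}{2}$ ($r = 1 \left(\frac{1}{2} + 6\right) = 1 \cdot \frac{13}{2} = \frac{13}{2} \approx 6.5$)
$\left(r + 122\right) \left(-400\right) = \left(\frac{13}{2} + 122\right) \left(-400\right) = \frac{257}{2} \left(-400\right) = -51400$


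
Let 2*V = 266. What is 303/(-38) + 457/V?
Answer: -1207/266 ≈ -4.5376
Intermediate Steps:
V = 133 (V = (½)*266 = 133)
303/(-38) + 457/V = 303/(-38) + 457/133 = 303*(-1/38) + 457*(1/133) = -303/38 + 457/133 = -1207/266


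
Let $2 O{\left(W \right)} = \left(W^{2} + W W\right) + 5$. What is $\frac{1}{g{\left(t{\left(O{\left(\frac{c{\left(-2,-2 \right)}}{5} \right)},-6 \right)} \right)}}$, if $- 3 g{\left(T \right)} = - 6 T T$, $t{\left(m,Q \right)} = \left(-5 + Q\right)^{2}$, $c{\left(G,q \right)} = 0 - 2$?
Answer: $\frac{1}{29282} \approx 3.4151 \cdot 10^{-5}$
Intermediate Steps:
$c{\left(G,q \right)} = -2$ ($c{\left(G,q \right)} = 0 - 2 = -2$)
$O{\left(W \right)} = \frac{5}{2} + W^{2}$ ($O{\left(W \right)} = \frac{\left(W^{2} + W W\right) + 5}{2} = \frac{\left(W^{2} + W^{2}\right) + 5}{2} = \frac{2 W^{2} + 5}{2} = \frac{5 + 2 W^{2}}{2} = \frac{5}{2} + W^{2}$)
$g{\left(T \right)} = 2 T^{2}$ ($g{\left(T \right)} = - \frac{- 6 T T}{3} = - \frac{\left(-6\right) T^{2}}{3} = 2 T^{2}$)
$\frac{1}{g{\left(t{\left(O{\left(\frac{c{\left(-2,-2 \right)}}{5} \right)},-6 \right)} \right)}} = \frac{1}{2 \left(\left(-5 - 6\right)^{2}\right)^{2}} = \frac{1}{2 \left(\left(-11\right)^{2}\right)^{2}} = \frac{1}{2 \cdot 121^{2}} = \frac{1}{2 \cdot 14641} = \frac{1}{29282}$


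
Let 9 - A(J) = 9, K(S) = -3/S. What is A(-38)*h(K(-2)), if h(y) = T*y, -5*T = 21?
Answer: 0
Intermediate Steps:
T = -21/5 (T = -⅕*21 = -21/5 ≈ -4.2000)
A(J) = 0 (A(J) = 9 - 1*9 = 9 - 9 = 0)
h(y) = -21*y/5
A(-38)*h(K(-2)) = 0*(-(-63)/(5*(-2))) = 0*(-(-63)*(-1)/(5*2)) = 0*(-21/5*3/2) = 0*(-63/10) = 0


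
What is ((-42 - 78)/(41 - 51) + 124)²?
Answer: 18496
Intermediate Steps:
((-42 - 78)/(41 - 51) + 124)² = (-120/(-10) + 124)² = (-120*(-⅒) + 124)² = (12 + 124)² = 136² = 18496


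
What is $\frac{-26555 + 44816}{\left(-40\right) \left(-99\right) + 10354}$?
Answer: $\frac{18261}{14314} \approx 1.2757$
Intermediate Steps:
$\frac{-26555 + 44816}{\left(-40\right) \left(-99\right) + 10354} = \frac{18261}{3960 + 10354} = \frac{18261}{14314}$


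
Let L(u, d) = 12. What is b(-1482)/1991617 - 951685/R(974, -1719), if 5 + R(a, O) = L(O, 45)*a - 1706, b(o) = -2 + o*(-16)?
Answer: -1895155469975/19870362809 ≈ -95.376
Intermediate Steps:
b(o) = -2 - 16*o
R(a, O) = -1711 + 12*a (R(a, O) = -5 + (12*a - 1706) = -5 + (-1706 + 12*a) = -1711 + 12*a)
b(-1482)/1991617 - 951685/R(974, -1719) = (-2 - 16*(-1482))/1991617 - 951685/(-1711 + 12*974) = (-2 + 23712)*(1/1991617) - 951685/(-1711 + 11688) = 23710*(1/1991617) - 951685/9977 = 23710/1991617 - 951685*1/9977 = 23710/1991617 - 951685/9977 = -1895155469975/19870362809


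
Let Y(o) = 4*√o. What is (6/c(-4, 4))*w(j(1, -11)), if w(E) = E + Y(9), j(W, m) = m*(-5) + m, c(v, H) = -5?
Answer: -336/5 ≈ -67.200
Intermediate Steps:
j(W, m) = -4*m (j(W, m) = -5*m + m = -4*m)
w(E) = 12 + E (w(E) = E + 4*√9 = E + 4*3 = E + 12 = 12 + E)
(6/c(-4, 4))*w(j(1, -11)) = (6/(-5))*(12 - 4*(-11)) = (6*(-⅕))*(12 + 44) = -6/5*56 = -336/5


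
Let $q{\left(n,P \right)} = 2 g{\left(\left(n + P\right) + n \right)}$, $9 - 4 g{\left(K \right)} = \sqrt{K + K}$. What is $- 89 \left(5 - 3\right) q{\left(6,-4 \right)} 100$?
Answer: $-44500$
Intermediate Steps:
$g{\left(K \right)} = \frac{9}{4} - \frac{\sqrt{2} \sqrt{K}}{4}$ ($g{\left(K \right)} = \frac{9}{4} - \frac{\sqrt{K + K}}{4} = \frac{9}{4} - \frac{\sqrt{2 K}}{4} = \frac{9}{4} - \frac{\sqrt{2} \sqrt{K}}{4}$)
$q{\left(n,P \right)} = \frac{9}{2} - \frac{\sqrt{2} \sqrt{P + 2 n}}{2}$ ($q{\left(n,P \right)} = 2 \left(\frac{9}{4} - \frac{\sqrt{2} \sqrt{\left(n + P\right) + n}}{4}\right) = 2 \left(\frac{9}{4} - \frac{\sqrt{2} \sqrt{\left(P + n\right) + n}}{4}\right) = 2 \left(\frac{9}{4} - \frac{\sqrt{2} \sqrt{P + 2 n}}{4}\right) = \frac{9}{2} - \frac{\sqrt{2} \sqrt{P + 2 n}}{2}$)
$- 89 \left(5 - 3\right) q{\left(6,-4 \right)} 100 = - 89 \left(5 - 3\right) \left(\frac{9}{2} - \frac{\sqrt{2 \left(-4\right) + 4 \cdot 6}}{2}\right) 100 = - 89 \cdot 2 \left(\frac{9}{2} - \frac{\sqrt{-8 + 24}}{2}\right) 100 = - 89 \cdot 2 \left(\frac{9}{2} - \frac{\sqrt{16}}{2}\right) 100 = - 89 \cdot 2 \left(\frac{9}{2} - 2\right) 100 = - 89 \cdot 2 \cdot \frac{5}{2} \cdot 100 = \left(-89\right) 5 \cdot 100 = \left(-445\right) 100 = -44500$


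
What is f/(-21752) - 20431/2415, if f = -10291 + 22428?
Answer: -473725967/52531080 ≈ -9.0180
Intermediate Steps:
f = 12137
f/(-21752) - 20431/2415 = 12137/(-21752) - 20431/2415 = 12137*(-1/21752) - 20431*1/2415 = -12137/21752 - 20431/2415 = -473725967/52531080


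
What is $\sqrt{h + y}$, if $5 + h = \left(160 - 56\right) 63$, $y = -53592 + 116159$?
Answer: $\sqrt{69114} \approx 262.9$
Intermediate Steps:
$y = 62567$
$h = 6547$ ($h = -5 + \left(160 - 56\right) 63 = -5 + 104 \cdot 63 = -5 + 6552 = 6547$)
$\sqrt{h + y} = \sqrt{6547 + 62567} = \sqrt{69114}$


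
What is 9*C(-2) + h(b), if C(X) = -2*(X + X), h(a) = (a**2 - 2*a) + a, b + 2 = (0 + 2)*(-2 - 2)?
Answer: 182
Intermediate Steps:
b = -10 (b = -2 + (0 + 2)*(-2 - 2) = -2 + 2*(-4) = -2 - 8 = -10)
h(a) = a**2 - a
C(X) = -4*X
9*C(-2) + h(b) = 9*(-4*(-2)) - 10*(-1 - 10) = 9*8 - 10*(-11) = 72 + 110 = 182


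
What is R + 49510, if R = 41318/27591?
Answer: 1366071728/27591 ≈ 49512.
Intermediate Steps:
R = 41318/27591 (R = 41318*(1/27591) = 41318/27591 ≈ 1.4975)
R + 49510 = 41318/27591 + 49510 = 1366071728/27591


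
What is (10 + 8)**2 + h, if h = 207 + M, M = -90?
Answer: 441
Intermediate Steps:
h = 117 (h = 207 - 90 = 117)
(10 + 8)**2 + h = (10 + 8)**2 + 117 = 18**2 + 117 = 324 + 117 = 441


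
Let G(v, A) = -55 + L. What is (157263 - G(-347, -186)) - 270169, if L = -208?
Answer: -112643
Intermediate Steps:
G(v, A) = -263 (G(v, A) = -55 - 208 = -263)
(157263 - G(-347, -186)) - 270169 = (157263 - 1*(-263)) - 270169 = (157263 + 263) - 270169 = 157526 - 270169 = -112643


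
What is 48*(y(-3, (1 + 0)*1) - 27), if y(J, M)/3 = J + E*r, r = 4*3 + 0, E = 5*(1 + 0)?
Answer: 6912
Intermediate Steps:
E = 5 (E = 5*1 = 5)
r = 12 (r = 12 + 0 = 12)
y(J, M) = 180 + 3*J (y(J, M) = 3*(J + 5*12) = 3*(J + 60) = 3*(60 + J) = 180 + 3*J)
48*(y(-3, (1 + 0)*1) - 27) = 48*((180 + 3*(-3)) - 27) = 48*((180 - 9) - 27) = 48*(171 - 27) = 48*144 = 6912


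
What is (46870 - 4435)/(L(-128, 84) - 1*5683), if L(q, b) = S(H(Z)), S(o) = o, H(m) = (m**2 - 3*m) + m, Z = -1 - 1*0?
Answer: -8487/1136 ≈ -7.4709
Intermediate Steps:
Z = -1 (Z = -1 + 0 = -1)
H(m) = m**2 - 2*m
L(q, b) = 3 (L(q, b) = -(-2 - 1) = -1*(-3) = 3)
(46870 - 4435)/(L(-128, 84) - 1*5683) = (46870 - 4435)/(3 - 1*5683) = 42435/(3 - 5683) = 42435/(-5680) = 42435*(-1/5680) = -8487/1136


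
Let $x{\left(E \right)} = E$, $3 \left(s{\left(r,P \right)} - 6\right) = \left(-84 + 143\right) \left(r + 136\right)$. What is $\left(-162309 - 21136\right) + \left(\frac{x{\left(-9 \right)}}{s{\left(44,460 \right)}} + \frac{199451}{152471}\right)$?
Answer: $- \frac{11020118351207}{60073574} \approx -1.8344 \cdot 10^{5}$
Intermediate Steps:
$s{\left(r,P \right)} = \frac{8042}{3} + \frac{59 r}{3}$ ($s{\left(r,P \right)} = 6 + \frac{\left(-84 + 143\right) \left(r + 136\right)}{3} = 6 + \frac{59 \left(136 + r\right)}{3} = 6 + \frac{8024 + 59 r}{3} = 6 + \left(\frac{8024}{3} + \frac{59 r}{3}\right) = \frac{8042}{3} + \frac{59 r}{3}$)
$\left(-162309 - 21136\right) + \left(\frac{x{\left(-9 \right)}}{s{\left(44,460 \right)}} + \frac{199451}{152471}\right) = \left(-162309 - 21136\right) + \left(- \frac{9}{\frac{8042}{3} + \frac{59}{3} \cdot 44} + \frac{199451}{152471}\right) = -183445 + \left(- \frac{9}{\frac{8042}{3} + \frac{2596}{3}} + 199451 \cdot \frac{1}{152471}\right) = -183445 + \left(- \frac{9}{3546} + \frac{199451}{152471}\right) = -183445 + \left(\left(-9\right) \frac{1}{3546} + \frac{199451}{152471}\right) = -183445 + \left(- \frac{1}{394} + \frac{199451}{152471}\right) = -183445 + \frac{78431223}{60073574} = - \frac{11020118351207}{60073574}$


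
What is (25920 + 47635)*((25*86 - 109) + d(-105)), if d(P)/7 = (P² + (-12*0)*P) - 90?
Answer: 5780393230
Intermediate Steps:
d(P) = -630 + 7*P² (d(P) = 7*((P² + (-12*0)*P) - 90) = 7*((P² + 0*P) - 90) = 7*((P² + 0) - 90) = 7*(P² - 90) = 7*(-90 + P²) = -630 + 7*P²)
(25920 + 47635)*((25*86 - 109) + d(-105)) = (25920 + 47635)*((25*86 - 109) + (-630 + 7*(-105)²)) = 73555*((2150 - 109) + (-630 + 7*11025)) = 73555*(2041 + (-630 + 77175)) = 73555*(2041 + 76545) = 73555*78586 = 5780393230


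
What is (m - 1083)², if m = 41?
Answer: 1085764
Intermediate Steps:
(m - 1083)² = (41 - 1083)² = (-1042)² = 1085764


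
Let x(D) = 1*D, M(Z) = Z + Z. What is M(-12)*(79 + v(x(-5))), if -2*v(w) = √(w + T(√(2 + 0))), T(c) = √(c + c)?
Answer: -1896 + 12*I*√(5 - 2^(¾)) ≈ -1896.0 + 21.859*I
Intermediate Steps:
M(Z) = 2*Z
T(c) = √2*√c (T(c) = √(2*c) = √2*√c)
x(D) = D
v(w) = -√(w + 2^(¾))/2 (v(w) = -√(w + √2*√(√(2 + 0)))/2 = -√(w + √2*√(√2))/2 = -√(w + √2*2^(¼))/2 = -√(w + 2^(¾))/2)
M(-12)*(79 + v(x(-5))) = (2*(-12))*(79 - √(-5 + 2^(¾))/2) = -24*(79 - √(-5 + 2^(¾))/2) = -1896 + 12*√(-5 + 2^(¾))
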